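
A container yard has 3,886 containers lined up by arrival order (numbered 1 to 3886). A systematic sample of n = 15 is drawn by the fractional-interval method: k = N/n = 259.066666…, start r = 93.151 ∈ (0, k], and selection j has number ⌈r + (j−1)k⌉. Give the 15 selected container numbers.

j=1: r + 0k = 93.151 → ⌈·⌉ = 94
j=2: r + 1k = 352.217666… → ⌈·⌉ = 353
j=3: r + 2k = 611.284333… → ⌈·⌉ = 612
j=4: r + 3k = 870.351 → ⌈·⌉ = 871
j=5: r + 4k = 1129.417666… → ⌈·⌉ = 1130
j=6: r + 5k = 1388.484333… → ⌈·⌉ = 1389
j=7: r + 6k = 1647.551 → ⌈·⌉ = 1648
j=8: r + 7k = 1906.617666… → ⌈·⌉ = 1907
j=9: r + 8k = 2165.684333… → ⌈·⌉ = 2166
j=10: r + 9k = 2424.751 → ⌈·⌉ = 2425
j=11: r + 10k = 2683.817666… → ⌈·⌉ = 2684
j=12: r + 11k = 2942.884333… → ⌈·⌉ = 2943
j=13: r + 12k = 3201.951 → ⌈·⌉ = 3202
j=14: r + 13k = 3461.017666… → ⌈·⌉ = 3462
j=15: r + 14k = 3720.084333… → ⌈·⌉ = 3721

94, 353, 612, 871, 1130, 1389, 1648, 1907, 2166, 2425, 2684, 2943, 3202, 3462, 3721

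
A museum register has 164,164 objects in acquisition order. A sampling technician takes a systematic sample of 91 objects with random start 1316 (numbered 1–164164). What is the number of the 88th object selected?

k = 164164/91 = 1804
88th selection = r + (88−1)·k = 1316 + 87×1804 = 1316 + 156948 = 158264

158264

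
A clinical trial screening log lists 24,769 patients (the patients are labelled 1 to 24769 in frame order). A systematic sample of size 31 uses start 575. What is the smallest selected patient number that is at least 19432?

k = 24769/31 = 799
Steps past start: ⌈(19432 − 575)/799⌉ = ⌈18857/799⌉ = 24
Selected patient: 575 + 24×799 = 19751

19751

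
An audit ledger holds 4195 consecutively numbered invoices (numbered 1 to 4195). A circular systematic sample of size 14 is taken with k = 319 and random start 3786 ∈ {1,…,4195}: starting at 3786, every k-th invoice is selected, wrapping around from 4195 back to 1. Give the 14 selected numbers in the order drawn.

Selection 1: 3786
Selection 2: 3786 + 319 = 4105
Selection 3: 4105 + 319 = 4424 → 4424 − 4195 = 229
Selection 4: 229 + 319 = 548
Selection 5: 548 + 319 = 867
Selection 6: 867 + 319 = 1186
Selection 7: 1186 + 319 = 1505
Selection 8: 1505 + 319 = 1824
Selection 9: 1824 + 319 = 2143
Selection 10: 2143 + 319 = 2462
Selection 11: 2462 + 319 = 2781
Selection 12: 2781 + 319 = 3100
Selection 13: 3100 + 319 = 3419
Selection 14: 3419 + 319 = 3738

3786, 4105, 229, 548, 867, 1186, 1505, 1824, 2143, 2462, 2781, 3100, 3419, 3738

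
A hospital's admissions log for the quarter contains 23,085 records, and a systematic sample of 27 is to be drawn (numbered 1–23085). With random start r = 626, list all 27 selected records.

k = N/n = 23085/27 = 855
record 1: 626
record 2: 626 + 855 = 1481
record 3: 1481 + 855 = 2336
record 4: 2336 + 855 = 3191
record 5: 3191 + 855 = 4046
record 6: 4046 + 855 = 4901
record 7: 4901 + 855 = 5756
record 8: 5756 + 855 = 6611
record 9: 6611 + 855 = 7466
record 10: 7466 + 855 = 8321
record 11: 8321 + 855 = 9176
record 12: 9176 + 855 = 10031
record 13: 10031 + 855 = 10886
record 14: 10886 + 855 = 11741
record 15: 11741 + 855 = 12596
record 16: 12596 + 855 = 13451
record 17: 13451 + 855 = 14306
record 18: 14306 + 855 = 15161
record 19: 15161 + 855 = 16016
record 20: 16016 + 855 = 16871
record 21: 16871 + 855 = 17726
record 22: 17726 + 855 = 18581
record 23: 18581 + 855 = 19436
record 24: 19436 + 855 = 20291
record 25: 20291 + 855 = 21146
record 26: 21146 + 855 = 22001
record 27: 22001 + 855 = 22856

626, 1481, 2336, 3191, 4046, 4901, 5756, 6611, 7466, 8321, 9176, 10031, 10886, 11741, 12596, 13451, 14306, 15161, 16016, 16871, 17726, 18581, 19436, 20291, 21146, 22001, 22856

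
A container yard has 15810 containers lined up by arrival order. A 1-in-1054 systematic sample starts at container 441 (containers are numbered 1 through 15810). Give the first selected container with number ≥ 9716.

9927

k = 1054
Steps past start: ⌈(9716 − 441)/1054⌉ = ⌈9275/1054⌉ = 9
Selected container: 441 + 9×1054 = 9927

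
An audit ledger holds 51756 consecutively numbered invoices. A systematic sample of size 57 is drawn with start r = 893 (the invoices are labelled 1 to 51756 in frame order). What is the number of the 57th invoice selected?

51741

k = 51756/57 = 908
57th selection = r + (57−1)·k = 893 + 56×908 = 893 + 50848 = 51741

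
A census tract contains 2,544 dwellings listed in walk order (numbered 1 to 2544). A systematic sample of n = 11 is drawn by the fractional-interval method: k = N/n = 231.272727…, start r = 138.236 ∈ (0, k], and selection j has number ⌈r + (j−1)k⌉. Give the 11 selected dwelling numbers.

139, 370, 601, 833, 1064, 1295, 1526, 1758, 1989, 2220, 2451

j=1: r + 0k = 138.236 → ⌈·⌉ = 139
j=2: r + 1k = 369.508727… → ⌈·⌉ = 370
j=3: r + 2k = 600.781454… → ⌈·⌉ = 601
j=4: r + 3k = 832.054181… → ⌈·⌉ = 833
j=5: r + 4k = 1063.326909… → ⌈·⌉ = 1064
j=6: r + 5k = 1294.599636… → ⌈·⌉ = 1295
j=7: r + 6k = 1525.872363… → ⌈·⌉ = 1526
j=8: r + 7k = 1757.145090… → ⌈·⌉ = 1758
j=9: r + 8k = 1988.417818… → ⌈·⌉ = 1989
j=10: r + 9k = 2219.690545… → ⌈·⌉ = 2220
j=11: r + 10k = 2450.963272… → ⌈·⌉ = 2451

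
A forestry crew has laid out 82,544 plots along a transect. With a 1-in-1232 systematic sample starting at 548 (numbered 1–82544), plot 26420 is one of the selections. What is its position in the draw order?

k = 1232
position = (26420 − 548)/1232 + 1 = 25872/1232 + 1 = 21 + 1 = 22

22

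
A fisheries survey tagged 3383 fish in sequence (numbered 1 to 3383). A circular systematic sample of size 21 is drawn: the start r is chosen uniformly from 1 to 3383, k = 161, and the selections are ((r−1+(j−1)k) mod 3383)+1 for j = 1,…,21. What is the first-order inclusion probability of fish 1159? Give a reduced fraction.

21/3383

For each position j, as r ranges over 1…3383 the j-th selection hits every fish exactly once, so fish 1159 is selected for exactly 21 of the 3383 starts.
Inclusion probability = 21/3383.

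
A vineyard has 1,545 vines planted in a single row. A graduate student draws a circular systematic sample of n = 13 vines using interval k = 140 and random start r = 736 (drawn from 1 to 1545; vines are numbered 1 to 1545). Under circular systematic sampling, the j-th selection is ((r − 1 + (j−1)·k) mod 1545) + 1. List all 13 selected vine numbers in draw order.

Selection 1: 736
Selection 2: 736 + 140 = 876
Selection 3: 876 + 140 = 1016
Selection 4: 1016 + 140 = 1156
Selection 5: 1156 + 140 = 1296
Selection 6: 1296 + 140 = 1436
Selection 7: 1436 + 140 = 1576 → 1576 − 1545 = 31
Selection 8: 31 + 140 = 171
Selection 9: 171 + 140 = 311
Selection 10: 311 + 140 = 451
Selection 11: 451 + 140 = 591
Selection 12: 591 + 140 = 731
Selection 13: 731 + 140 = 871

736, 876, 1016, 1156, 1296, 1436, 31, 171, 311, 451, 591, 731, 871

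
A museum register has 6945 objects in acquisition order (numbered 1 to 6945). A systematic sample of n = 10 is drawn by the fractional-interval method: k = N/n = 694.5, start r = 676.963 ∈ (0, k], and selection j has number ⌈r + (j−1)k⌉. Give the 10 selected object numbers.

677, 1372, 2066, 2761, 3455, 4150, 4844, 5539, 6233, 6928

j=1: r + 0k = 676.963 → ⌈·⌉ = 677
j=2: r + 1k = 1371.463 → ⌈·⌉ = 1372
j=3: r + 2k = 2065.963 → ⌈·⌉ = 2066
j=4: r + 3k = 2760.463 → ⌈·⌉ = 2761
j=5: r + 4k = 3454.963 → ⌈·⌉ = 3455
j=6: r + 5k = 4149.463 → ⌈·⌉ = 4150
j=7: r + 6k = 4843.963 → ⌈·⌉ = 4844
j=8: r + 7k = 5538.463 → ⌈·⌉ = 5539
j=9: r + 8k = 6232.963 → ⌈·⌉ = 6233
j=10: r + 9k = 6927.463 → ⌈·⌉ = 6928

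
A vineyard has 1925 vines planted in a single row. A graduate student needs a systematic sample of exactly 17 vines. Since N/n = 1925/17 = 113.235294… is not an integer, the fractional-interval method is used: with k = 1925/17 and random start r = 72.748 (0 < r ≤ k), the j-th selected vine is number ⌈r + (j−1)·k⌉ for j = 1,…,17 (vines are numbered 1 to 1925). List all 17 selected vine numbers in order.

j=1: r + 0k = 72.748 → ⌈·⌉ = 73
j=2: r + 1k = 185.983294… → ⌈·⌉ = 186
j=3: r + 2k = 299.218588… → ⌈·⌉ = 300
j=4: r + 3k = 412.453882… → ⌈·⌉ = 413
j=5: r + 4k = 525.689176… → ⌈·⌉ = 526
j=6: r + 5k = 638.924470… → ⌈·⌉ = 639
j=7: r + 6k = 752.159764… → ⌈·⌉ = 753
j=8: r + 7k = 865.395058… → ⌈·⌉ = 866
j=9: r + 8k = 978.630352… → ⌈·⌉ = 979
j=10: r + 9k = 1091.865647… → ⌈·⌉ = 1092
j=11: r + 10k = 1205.100941… → ⌈·⌉ = 1206
j=12: r + 11k = 1318.336235… → ⌈·⌉ = 1319
j=13: r + 12k = 1431.571529… → ⌈·⌉ = 1432
j=14: r + 13k = 1544.806823… → ⌈·⌉ = 1545
j=15: r + 14k = 1658.042117… → ⌈·⌉ = 1659
j=16: r + 15k = 1771.277411… → ⌈·⌉ = 1772
j=17: r + 16k = 1884.512705… → ⌈·⌉ = 1885

73, 186, 300, 413, 526, 639, 753, 866, 979, 1092, 1206, 1319, 1432, 1545, 1659, 1772, 1885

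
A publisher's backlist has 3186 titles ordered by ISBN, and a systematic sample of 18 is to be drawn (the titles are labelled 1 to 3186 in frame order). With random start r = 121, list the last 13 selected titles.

1006, 1183, 1360, 1537, 1714, 1891, 2068, 2245, 2422, 2599, 2776, 2953, 3130

k = N/n = 3186/18 = 177
6th selection = 121 + 5×177 = 1006
7th: 1006 + 177 = 1183
8th: 1183 + 177 = 1360
9th: 1360 + 177 = 1537
10th: 1537 + 177 = 1714
11th: 1714 + 177 = 1891
12th: 1891 + 177 = 2068
13th: 2068 + 177 = 2245
14th: 2245 + 177 = 2422
15th: 2422 + 177 = 2599
16th: 2599 + 177 = 2776
17th: 2776 + 177 = 2953
18th: 2953 + 177 = 3130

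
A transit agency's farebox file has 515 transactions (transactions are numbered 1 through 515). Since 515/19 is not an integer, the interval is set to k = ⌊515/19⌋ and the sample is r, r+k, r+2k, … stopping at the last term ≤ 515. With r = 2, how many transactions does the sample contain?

20

k = ⌊515/19⌋ = 27
Achieved size = ⌊(515 − 2)/27⌋ + 1 = ⌊513/27⌋ + 1 = 19 + 1 = 20
(last selection: 2 + 19×27 = 515 ≤ 515; next would be 542 > 515)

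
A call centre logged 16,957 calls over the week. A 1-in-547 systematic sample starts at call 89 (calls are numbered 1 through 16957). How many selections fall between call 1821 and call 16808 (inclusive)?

27

k = 547
First selection ≥ 1821: 89 + ⌈(1821−89)/547⌉·547 = 89 + 4×547 = 2277
Last selection ≤ 16808: 89 + ⌊(16808−89)/547⌋·547 = 89 + 30×547 = 16499
Count = 30 − 4 + 1 = 27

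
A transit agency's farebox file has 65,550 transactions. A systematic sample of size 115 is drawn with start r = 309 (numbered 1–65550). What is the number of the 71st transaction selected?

k = 65550/115 = 570
71st selection = r + (71−1)·k = 309 + 70×570 = 309 + 39900 = 40209

40209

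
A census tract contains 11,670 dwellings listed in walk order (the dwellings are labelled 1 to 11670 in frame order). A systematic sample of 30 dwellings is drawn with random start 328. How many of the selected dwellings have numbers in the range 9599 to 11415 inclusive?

5

k = 11670/30 = 389
First selection ≥ 9599: 328 + ⌈(9599−328)/389⌉·389 = 328 + 24×389 = 9664
Last selection ≤ 11415: 328 + ⌊(11415−328)/389⌋·389 = 328 + 28×389 = 11220
Count = 28 − 24 + 1 = 5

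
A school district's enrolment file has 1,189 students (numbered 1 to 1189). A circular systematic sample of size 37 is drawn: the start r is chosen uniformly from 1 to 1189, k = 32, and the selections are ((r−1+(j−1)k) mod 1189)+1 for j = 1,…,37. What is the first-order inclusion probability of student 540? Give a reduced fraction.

For each position j, as r ranges over 1…1189 the j-th selection hits every student exactly once, so student 540 is selected for exactly 37 of the 1189 starts.
Inclusion probability = 37/1189.

37/1189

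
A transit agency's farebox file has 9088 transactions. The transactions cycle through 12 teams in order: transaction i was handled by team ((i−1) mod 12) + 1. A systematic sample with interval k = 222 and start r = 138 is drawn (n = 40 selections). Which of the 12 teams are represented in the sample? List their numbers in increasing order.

Consecutive selections differ by k = 222, so their team numbers differ by 222 mod 12 = 6.
gcd(222, 12) = 6, so the sample visits 12/6 = 2 distinct residues mod 12.
Start 138 is team 6; the teams hit are 6, 12.

6, 12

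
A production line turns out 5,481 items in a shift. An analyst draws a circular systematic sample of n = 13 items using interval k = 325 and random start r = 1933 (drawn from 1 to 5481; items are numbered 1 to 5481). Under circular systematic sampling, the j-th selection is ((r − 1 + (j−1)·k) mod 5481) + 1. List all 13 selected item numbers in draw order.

1933, 2258, 2583, 2908, 3233, 3558, 3883, 4208, 4533, 4858, 5183, 27, 352

Selection 1: 1933
Selection 2: 1933 + 325 = 2258
Selection 3: 2258 + 325 = 2583
Selection 4: 2583 + 325 = 2908
Selection 5: 2908 + 325 = 3233
Selection 6: 3233 + 325 = 3558
Selection 7: 3558 + 325 = 3883
Selection 8: 3883 + 325 = 4208
Selection 9: 4208 + 325 = 4533
Selection 10: 4533 + 325 = 4858
Selection 11: 4858 + 325 = 5183
Selection 12: 5183 + 325 = 5508 → 5508 − 5481 = 27
Selection 13: 27 + 325 = 352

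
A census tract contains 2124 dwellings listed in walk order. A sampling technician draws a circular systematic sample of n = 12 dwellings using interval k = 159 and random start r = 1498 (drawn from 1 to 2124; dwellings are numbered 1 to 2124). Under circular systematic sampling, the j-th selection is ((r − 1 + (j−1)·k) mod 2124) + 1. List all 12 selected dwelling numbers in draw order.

Selection 1: 1498
Selection 2: 1498 + 159 = 1657
Selection 3: 1657 + 159 = 1816
Selection 4: 1816 + 159 = 1975
Selection 5: 1975 + 159 = 2134 → 2134 − 2124 = 10
Selection 6: 10 + 159 = 169
Selection 7: 169 + 159 = 328
Selection 8: 328 + 159 = 487
Selection 9: 487 + 159 = 646
Selection 10: 646 + 159 = 805
Selection 11: 805 + 159 = 964
Selection 12: 964 + 159 = 1123

1498, 1657, 1816, 1975, 10, 169, 328, 487, 646, 805, 964, 1123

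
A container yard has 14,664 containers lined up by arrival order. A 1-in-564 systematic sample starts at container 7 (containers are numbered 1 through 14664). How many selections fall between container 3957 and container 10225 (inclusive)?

11

k = 564
First selection ≥ 3957: 7 + ⌈(3957−7)/564⌉·564 = 7 + 8×564 = 4519
Last selection ≤ 10225: 7 + ⌊(10225−7)/564⌋·564 = 7 + 18×564 = 10159
Count = 18 − 8 + 1 = 11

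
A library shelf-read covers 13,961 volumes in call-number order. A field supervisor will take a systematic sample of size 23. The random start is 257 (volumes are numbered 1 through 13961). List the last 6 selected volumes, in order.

10576, 11183, 11790, 12397, 13004, 13611

k = N/n = 13961/23 = 607
18th selection = 257 + 17×607 = 10576
19th: 10576 + 607 = 11183
20th: 11183 + 607 = 11790
21st: 11790 + 607 = 12397
22nd: 12397 + 607 = 13004
23rd: 13004 + 607 = 13611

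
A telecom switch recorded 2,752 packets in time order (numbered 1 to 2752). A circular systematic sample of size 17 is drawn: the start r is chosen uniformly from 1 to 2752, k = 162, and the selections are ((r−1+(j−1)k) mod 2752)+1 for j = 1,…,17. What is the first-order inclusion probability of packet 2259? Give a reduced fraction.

For each position j, as r ranges over 1…2752 the j-th selection hits every packet exactly once, so packet 2259 is selected for exactly 17 of the 2752 starts.
Inclusion probability = 17/2752.

17/2752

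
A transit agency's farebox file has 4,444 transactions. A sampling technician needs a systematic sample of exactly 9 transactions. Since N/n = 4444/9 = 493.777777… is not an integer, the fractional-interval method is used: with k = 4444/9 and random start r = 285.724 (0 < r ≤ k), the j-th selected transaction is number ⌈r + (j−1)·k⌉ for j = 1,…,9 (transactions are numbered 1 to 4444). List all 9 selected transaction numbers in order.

j=1: r + 0k = 285.724 → ⌈·⌉ = 286
j=2: r + 1k = 779.501777… → ⌈·⌉ = 780
j=3: r + 2k = 1273.279555… → ⌈·⌉ = 1274
j=4: r + 3k = 1767.057333… → ⌈·⌉ = 1768
j=5: r + 4k = 2260.835111… → ⌈·⌉ = 2261
j=6: r + 5k = 2754.612888… → ⌈·⌉ = 2755
j=7: r + 6k = 3248.390666… → ⌈·⌉ = 3249
j=8: r + 7k = 3742.168444… → ⌈·⌉ = 3743
j=9: r + 8k = 4235.946222… → ⌈·⌉ = 4236

286, 780, 1274, 1768, 2261, 2755, 3249, 3743, 4236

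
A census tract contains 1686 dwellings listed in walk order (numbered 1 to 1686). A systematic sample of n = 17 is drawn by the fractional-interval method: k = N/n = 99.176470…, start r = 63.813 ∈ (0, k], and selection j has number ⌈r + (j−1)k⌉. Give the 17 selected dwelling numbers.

64, 163, 263, 362, 461, 560, 659, 759, 858, 957, 1056, 1155, 1254, 1354, 1453, 1552, 1651

j=1: r + 0k = 63.813 → ⌈·⌉ = 64
j=2: r + 1k = 162.989470… → ⌈·⌉ = 163
j=3: r + 2k = 262.165941… → ⌈·⌉ = 263
j=4: r + 3k = 361.342411… → ⌈·⌉ = 362
j=5: r + 4k = 460.518882… → ⌈·⌉ = 461
j=6: r + 5k = 559.695352… → ⌈·⌉ = 560
j=7: r + 6k = 658.871823… → ⌈·⌉ = 659
j=8: r + 7k = 758.048294… → ⌈·⌉ = 759
j=9: r + 8k = 857.224764… → ⌈·⌉ = 858
j=10: r + 9k = 956.401235… → ⌈·⌉ = 957
j=11: r + 10k = 1055.577705… → ⌈·⌉ = 1056
j=12: r + 11k = 1154.754176… → ⌈·⌉ = 1155
j=13: r + 12k = 1253.930647… → ⌈·⌉ = 1254
j=14: r + 13k = 1353.107117… → ⌈·⌉ = 1354
j=15: r + 14k = 1452.283588… → ⌈·⌉ = 1453
j=16: r + 15k = 1551.460058… → ⌈·⌉ = 1552
j=17: r + 16k = 1650.636529… → ⌈·⌉ = 1651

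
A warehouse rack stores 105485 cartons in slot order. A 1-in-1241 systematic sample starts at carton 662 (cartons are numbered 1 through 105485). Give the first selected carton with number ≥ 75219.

k = 1241
Steps past start: ⌈(75219 − 662)/1241⌉ = ⌈74557/1241⌉ = 61
Selected carton: 662 + 61×1241 = 76363

76363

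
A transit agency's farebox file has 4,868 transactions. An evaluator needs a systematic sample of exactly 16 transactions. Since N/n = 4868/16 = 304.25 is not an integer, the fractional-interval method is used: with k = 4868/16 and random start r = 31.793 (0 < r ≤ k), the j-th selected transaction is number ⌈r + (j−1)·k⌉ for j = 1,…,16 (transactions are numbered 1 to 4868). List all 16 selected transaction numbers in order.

j=1: r + 0k = 31.793 → ⌈·⌉ = 32
j=2: r + 1k = 336.043 → ⌈·⌉ = 337
j=3: r + 2k = 640.293 → ⌈·⌉ = 641
j=4: r + 3k = 944.543 → ⌈·⌉ = 945
j=5: r + 4k = 1248.793 → ⌈·⌉ = 1249
j=6: r + 5k = 1553.043 → ⌈·⌉ = 1554
j=7: r + 6k = 1857.293 → ⌈·⌉ = 1858
j=8: r + 7k = 2161.543 → ⌈·⌉ = 2162
j=9: r + 8k = 2465.793 → ⌈·⌉ = 2466
j=10: r + 9k = 2770.043 → ⌈·⌉ = 2771
j=11: r + 10k = 3074.293 → ⌈·⌉ = 3075
j=12: r + 11k = 3378.543 → ⌈·⌉ = 3379
j=13: r + 12k = 3682.793 → ⌈·⌉ = 3683
j=14: r + 13k = 3987.043 → ⌈·⌉ = 3988
j=15: r + 14k = 4291.293 → ⌈·⌉ = 4292
j=16: r + 15k = 4595.543 → ⌈·⌉ = 4596

32, 337, 641, 945, 1249, 1554, 1858, 2162, 2466, 2771, 3075, 3379, 3683, 3988, 4292, 4596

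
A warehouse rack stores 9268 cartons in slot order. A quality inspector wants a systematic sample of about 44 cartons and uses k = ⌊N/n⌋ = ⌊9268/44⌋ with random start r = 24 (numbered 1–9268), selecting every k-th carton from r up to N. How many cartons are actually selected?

45

k = ⌊9268/44⌋ = 210
Achieved size = ⌊(9268 − 24)/210⌋ + 1 = ⌊9244/210⌋ + 1 = 44 + 1 = 45
(last selection: 24 + 44×210 = 9264 ≤ 9268; next would be 9474 > 9268)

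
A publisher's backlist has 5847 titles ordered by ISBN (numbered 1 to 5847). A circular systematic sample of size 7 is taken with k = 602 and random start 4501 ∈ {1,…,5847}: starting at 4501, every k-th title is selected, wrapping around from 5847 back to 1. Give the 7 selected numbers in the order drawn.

Selection 1: 4501
Selection 2: 4501 + 602 = 5103
Selection 3: 5103 + 602 = 5705
Selection 4: 5705 + 602 = 6307 → 6307 − 5847 = 460
Selection 5: 460 + 602 = 1062
Selection 6: 1062 + 602 = 1664
Selection 7: 1664 + 602 = 2266

4501, 5103, 5705, 460, 1062, 1664, 2266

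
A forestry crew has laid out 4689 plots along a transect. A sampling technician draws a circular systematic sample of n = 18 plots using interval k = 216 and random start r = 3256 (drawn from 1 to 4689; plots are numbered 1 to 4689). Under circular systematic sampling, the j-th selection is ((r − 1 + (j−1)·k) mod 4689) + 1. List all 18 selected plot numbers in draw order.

3256, 3472, 3688, 3904, 4120, 4336, 4552, 79, 295, 511, 727, 943, 1159, 1375, 1591, 1807, 2023, 2239

Selection 1: 3256
Selection 2: 3256 + 216 = 3472
Selection 3: 3472 + 216 = 3688
Selection 4: 3688 + 216 = 3904
Selection 5: 3904 + 216 = 4120
Selection 6: 4120 + 216 = 4336
Selection 7: 4336 + 216 = 4552
Selection 8: 4552 + 216 = 4768 → 4768 − 4689 = 79
Selection 9: 79 + 216 = 295
Selection 10: 295 + 216 = 511
Selection 11: 511 + 216 = 727
Selection 12: 727 + 216 = 943
Selection 13: 943 + 216 = 1159
Selection 14: 1159 + 216 = 1375
Selection 15: 1375 + 216 = 1591
Selection 16: 1591 + 216 = 1807
Selection 17: 1807 + 216 = 2023
Selection 18: 2023 + 216 = 2239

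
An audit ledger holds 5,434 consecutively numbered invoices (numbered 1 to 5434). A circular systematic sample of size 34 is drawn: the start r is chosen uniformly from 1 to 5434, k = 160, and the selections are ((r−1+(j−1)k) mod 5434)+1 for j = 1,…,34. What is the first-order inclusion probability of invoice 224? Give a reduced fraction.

For each position j, as r ranges over 1…5434 the j-th selection hits every invoice exactly once, so invoice 224 is selected for exactly 34 of the 5434 starts.
Inclusion probability = 34/5434 = 17/2717.

17/2717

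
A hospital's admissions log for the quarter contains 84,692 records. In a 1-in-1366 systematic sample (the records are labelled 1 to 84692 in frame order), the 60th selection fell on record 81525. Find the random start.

k = 1366
r = 81525 − (60−1)×1366 = 81525 − 80594 = 931

931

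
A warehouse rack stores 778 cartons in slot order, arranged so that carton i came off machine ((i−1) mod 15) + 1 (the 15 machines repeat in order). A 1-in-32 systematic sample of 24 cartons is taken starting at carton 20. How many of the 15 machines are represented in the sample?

Consecutive selections differ by k = 32, so their machine numbers differ by 32 mod 15 = 2.
gcd(32, 15) = 1, so the sample visits 15/1 = 15 distinct residues mod 15.
Start 20 is machine 5; the machines hit are 1, 2, 3, 4, 5, 6, 7, 8, 9, 10, 11, 12, 13, 14, 15.

15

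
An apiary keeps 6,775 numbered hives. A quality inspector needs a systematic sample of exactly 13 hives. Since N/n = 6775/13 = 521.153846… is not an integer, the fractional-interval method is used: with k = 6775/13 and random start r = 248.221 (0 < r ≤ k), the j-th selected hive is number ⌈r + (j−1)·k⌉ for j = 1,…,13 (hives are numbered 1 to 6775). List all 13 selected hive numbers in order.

249, 770, 1291, 1812, 2333, 2854, 3376, 3897, 4418, 4939, 5460, 5981, 6503

j=1: r + 0k = 248.221 → ⌈·⌉ = 249
j=2: r + 1k = 769.374846… → ⌈·⌉ = 770
j=3: r + 2k = 1290.528692… → ⌈·⌉ = 1291
j=4: r + 3k = 1811.682538… → ⌈·⌉ = 1812
j=5: r + 4k = 2332.836384… → ⌈·⌉ = 2333
j=6: r + 5k = 2853.990230… → ⌈·⌉ = 2854
j=7: r + 6k = 3375.144076… → ⌈·⌉ = 3376
j=8: r + 7k = 3896.297923… → ⌈·⌉ = 3897
j=9: r + 8k = 4417.451769… → ⌈·⌉ = 4418
j=10: r + 9k = 4938.605615… → ⌈·⌉ = 4939
j=11: r + 10k = 5459.759461… → ⌈·⌉ = 5460
j=12: r + 11k = 5980.913307… → ⌈·⌉ = 5981
j=13: r + 12k = 6502.067153… → ⌈·⌉ = 6503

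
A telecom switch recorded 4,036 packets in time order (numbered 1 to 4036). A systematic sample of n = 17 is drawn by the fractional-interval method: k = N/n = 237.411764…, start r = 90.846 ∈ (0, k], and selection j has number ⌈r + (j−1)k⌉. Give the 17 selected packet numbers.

91, 329, 566, 804, 1041, 1278, 1516, 1753, 1991, 2228, 2465, 2703, 2940, 3178, 3415, 3653, 3890

j=1: r + 0k = 90.846 → ⌈·⌉ = 91
j=2: r + 1k = 328.257764… → ⌈·⌉ = 329
j=3: r + 2k = 565.669529… → ⌈·⌉ = 566
j=4: r + 3k = 803.081294… → ⌈·⌉ = 804
j=5: r + 4k = 1040.493058… → ⌈·⌉ = 1041
j=6: r + 5k = 1277.904823… → ⌈·⌉ = 1278
j=7: r + 6k = 1515.316588… → ⌈·⌉ = 1516
j=8: r + 7k = 1752.728352… → ⌈·⌉ = 1753
j=9: r + 8k = 1990.140117… → ⌈·⌉ = 1991
j=10: r + 9k = 2227.551882… → ⌈·⌉ = 2228
j=11: r + 10k = 2464.963647… → ⌈·⌉ = 2465
j=12: r + 11k = 2702.375411… → ⌈·⌉ = 2703
j=13: r + 12k = 2939.787176… → ⌈·⌉ = 2940
j=14: r + 13k = 3177.198941… → ⌈·⌉ = 3178
j=15: r + 14k = 3414.610705… → ⌈·⌉ = 3415
j=16: r + 15k = 3652.022470… → ⌈·⌉ = 3653
j=17: r + 16k = 3889.434235… → ⌈·⌉ = 3890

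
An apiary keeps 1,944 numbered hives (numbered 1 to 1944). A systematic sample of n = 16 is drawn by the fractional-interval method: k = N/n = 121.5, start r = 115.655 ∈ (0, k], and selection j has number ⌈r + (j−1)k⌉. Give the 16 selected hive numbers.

j=1: r + 0k = 115.655 → ⌈·⌉ = 116
j=2: r + 1k = 237.155 → ⌈·⌉ = 238
j=3: r + 2k = 358.655 → ⌈·⌉ = 359
j=4: r + 3k = 480.155 → ⌈·⌉ = 481
j=5: r + 4k = 601.655 → ⌈·⌉ = 602
j=6: r + 5k = 723.155 → ⌈·⌉ = 724
j=7: r + 6k = 844.655 → ⌈·⌉ = 845
j=8: r + 7k = 966.155 → ⌈·⌉ = 967
j=9: r + 8k = 1087.655 → ⌈·⌉ = 1088
j=10: r + 9k = 1209.155 → ⌈·⌉ = 1210
j=11: r + 10k = 1330.655 → ⌈·⌉ = 1331
j=12: r + 11k = 1452.155 → ⌈·⌉ = 1453
j=13: r + 12k = 1573.655 → ⌈·⌉ = 1574
j=14: r + 13k = 1695.155 → ⌈·⌉ = 1696
j=15: r + 14k = 1816.655 → ⌈·⌉ = 1817
j=16: r + 15k = 1938.155 → ⌈·⌉ = 1939

116, 238, 359, 481, 602, 724, 845, 967, 1088, 1210, 1331, 1453, 1574, 1696, 1817, 1939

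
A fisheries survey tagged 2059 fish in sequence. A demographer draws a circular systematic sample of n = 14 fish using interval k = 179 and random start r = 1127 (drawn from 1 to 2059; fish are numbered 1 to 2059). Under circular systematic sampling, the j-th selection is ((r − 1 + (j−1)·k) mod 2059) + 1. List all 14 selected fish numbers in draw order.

1127, 1306, 1485, 1664, 1843, 2022, 142, 321, 500, 679, 858, 1037, 1216, 1395

Selection 1: 1127
Selection 2: 1127 + 179 = 1306
Selection 3: 1306 + 179 = 1485
Selection 4: 1485 + 179 = 1664
Selection 5: 1664 + 179 = 1843
Selection 6: 1843 + 179 = 2022
Selection 7: 2022 + 179 = 2201 → 2201 − 2059 = 142
Selection 8: 142 + 179 = 321
Selection 9: 321 + 179 = 500
Selection 10: 500 + 179 = 679
Selection 11: 679 + 179 = 858
Selection 12: 858 + 179 = 1037
Selection 13: 1037 + 179 = 1216
Selection 14: 1216 + 179 = 1395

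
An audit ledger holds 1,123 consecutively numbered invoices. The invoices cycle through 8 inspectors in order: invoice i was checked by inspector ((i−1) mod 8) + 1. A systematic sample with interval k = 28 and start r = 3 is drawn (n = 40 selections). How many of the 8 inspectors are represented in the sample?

Consecutive selections differ by k = 28, so their inspector numbers differ by 28 mod 8 = 4.
gcd(28, 8) = 4, so the sample visits 8/4 = 2 distinct residues mod 8.
Start 3 is inspector 3; the inspectors hit are 3, 7.

2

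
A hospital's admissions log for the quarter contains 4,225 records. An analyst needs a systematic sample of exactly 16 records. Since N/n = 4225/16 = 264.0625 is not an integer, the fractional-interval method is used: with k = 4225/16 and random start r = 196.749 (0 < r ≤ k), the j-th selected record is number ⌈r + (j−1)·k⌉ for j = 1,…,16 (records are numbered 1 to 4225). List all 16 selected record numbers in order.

j=1: r + 0k = 196.749 → ⌈·⌉ = 197
j=2: r + 1k = 460.8115 → ⌈·⌉ = 461
j=3: r + 2k = 724.874 → ⌈·⌉ = 725
j=4: r + 3k = 988.9365 → ⌈·⌉ = 989
j=5: r + 4k = 1252.999 → ⌈·⌉ = 1253
j=6: r + 5k = 1517.0615 → ⌈·⌉ = 1518
j=7: r + 6k = 1781.124 → ⌈·⌉ = 1782
j=8: r + 7k = 2045.1865 → ⌈·⌉ = 2046
j=9: r + 8k = 2309.249 → ⌈·⌉ = 2310
j=10: r + 9k = 2573.3115 → ⌈·⌉ = 2574
j=11: r + 10k = 2837.374 → ⌈·⌉ = 2838
j=12: r + 11k = 3101.4365 → ⌈·⌉ = 3102
j=13: r + 12k = 3365.499 → ⌈·⌉ = 3366
j=14: r + 13k = 3629.5615 → ⌈·⌉ = 3630
j=15: r + 14k = 3893.624 → ⌈·⌉ = 3894
j=16: r + 15k = 4157.6865 → ⌈·⌉ = 4158

197, 461, 725, 989, 1253, 1518, 1782, 2046, 2310, 2574, 2838, 3102, 3366, 3630, 3894, 4158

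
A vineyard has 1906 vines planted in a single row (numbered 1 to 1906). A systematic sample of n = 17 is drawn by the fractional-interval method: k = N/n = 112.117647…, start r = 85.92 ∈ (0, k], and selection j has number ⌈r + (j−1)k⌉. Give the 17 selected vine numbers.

86, 199, 311, 423, 535, 647, 759, 871, 983, 1095, 1208, 1320, 1432, 1544, 1656, 1768, 1880

j=1: r + 0k = 85.92 → ⌈·⌉ = 86
j=2: r + 1k = 198.037647… → ⌈·⌉ = 199
j=3: r + 2k = 310.155294… → ⌈·⌉ = 311
j=4: r + 3k = 422.272941… → ⌈·⌉ = 423
j=5: r + 4k = 534.390588… → ⌈·⌉ = 535
j=6: r + 5k = 646.508235… → ⌈·⌉ = 647
j=7: r + 6k = 758.625882… → ⌈·⌉ = 759
j=8: r + 7k = 870.743529… → ⌈·⌉ = 871
j=9: r + 8k = 982.861176… → ⌈·⌉ = 983
j=10: r + 9k = 1094.978823… → ⌈·⌉ = 1095
j=11: r + 10k = 1207.096470… → ⌈·⌉ = 1208
j=12: r + 11k = 1319.214117… → ⌈·⌉ = 1320
j=13: r + 12k = 1431.331764… → ⌈·⌉ = 1432
j=14: r + 13k = 1543.449411… → ⌈·⌉ = 1544
j=15: r + 14k = 1655.567058… → ⌈·⌉ = 1656
j=16: r + 15k = 1767.684705… → ⌈·⌉ = 1768
j=17: r + 16k = 1879.802352… → ⌈·⌉ = 1880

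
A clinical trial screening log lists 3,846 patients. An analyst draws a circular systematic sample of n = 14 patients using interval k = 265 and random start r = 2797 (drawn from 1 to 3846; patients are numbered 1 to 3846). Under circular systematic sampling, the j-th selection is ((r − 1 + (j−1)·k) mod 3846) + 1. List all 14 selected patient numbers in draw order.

Selection 1: 2797
Selection 2: 2797 + 265 = 3062
Selection 3: 3062 + 265 = 3327
Selection 4: 3327 + 265 = 3592
Selection 5: 3592 + 265 = 3857 → 3857 − 3846 = 11
Selection 6: 11 + 265 = 276
Selection 7: 276 + 265 = 541
Selection 8: 541 + 265 = 806
Selection 9: 806 + 265 = 1071
Selection 10: 1071 + 265 = 1336
Selection 11: 1336 + 265 = 1601
Selection 12: 1601 + 265 = 1866
Selection 13: 1866 + 265 = 2131
Selection 14: 2131 + 265 = 2396

2797, 3062, 3327, 3592, 11, 276, 541, 806, 1071, 1336, 1601, 1866, 2131, 2396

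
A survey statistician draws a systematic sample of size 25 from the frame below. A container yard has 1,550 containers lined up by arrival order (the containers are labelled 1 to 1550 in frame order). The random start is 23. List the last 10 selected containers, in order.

953, 1015, 1077, 1139, 1201, 1263, 1325, 1387, 1449, 1511

k = N/n = 1550/25 = 62
16th selection = 23 + 15×62 = 953
17th: 953 + 62 = 1015
18th: 1015 + 62 = 1077
19th: 1077 + 62 = 1139
20th: 1139 + 62 = 1201
21st: 1201 + 62 = 1263
22nd: 1263 + 62 = 1325
23rd: 1325 + 62 = 1387
24th: 1387 + 62 = 1449
25th: 1449 + 62 = 1511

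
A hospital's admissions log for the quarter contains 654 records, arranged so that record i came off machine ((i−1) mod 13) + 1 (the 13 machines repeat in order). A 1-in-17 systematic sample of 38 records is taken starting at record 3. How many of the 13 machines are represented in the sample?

Consecutive selections differ by k = 17, so their machine numbers differ by 17 mod 13 = 4.
gcd(17, 13) = 1, so the sample visits 13/1 = 13 distinct residues mod 13.
Start 3 is machine 3; the machines hit are 1, 2, 3, 4, 5, 6, 7, 8, 9, 10, 11, 12, 13.

13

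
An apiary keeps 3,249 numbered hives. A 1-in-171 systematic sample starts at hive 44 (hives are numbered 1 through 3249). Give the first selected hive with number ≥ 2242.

k = 171
Steps past start: ⌈(2242 − 44)/171⌉ = ⌈2198/171⌉ = 13
Selected hive: 44 + 13×171 = 2267

2267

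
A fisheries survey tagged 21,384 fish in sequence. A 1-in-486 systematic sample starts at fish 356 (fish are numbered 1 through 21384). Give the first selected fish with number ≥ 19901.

k = 486
Steps past start: ⌈(19901 − 356)/486⌉ = ⌈19545/486⌉ = 41
Selected fish: 356 + 41×486 = 20282

20282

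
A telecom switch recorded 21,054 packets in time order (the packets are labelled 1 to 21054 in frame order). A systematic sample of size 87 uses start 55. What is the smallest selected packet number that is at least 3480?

3685

k = 21054/87 = 242
Steps past start: ⌈(3480 − 55)/242⌉ = ⌈3425/242⌉ = 15
Selected packet: 55 + 15×242 = 3685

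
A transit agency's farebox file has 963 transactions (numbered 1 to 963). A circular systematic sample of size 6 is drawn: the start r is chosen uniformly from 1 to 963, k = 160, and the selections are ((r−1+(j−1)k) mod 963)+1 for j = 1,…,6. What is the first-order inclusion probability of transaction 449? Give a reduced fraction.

For each position j, as r ranges over 1…963 the j-th selection hits every transaction exactly once, so transaction 449 is selected for exactly 6 of the 963 starts.
Inclusion probability = 6/963 = 2/321.

2/321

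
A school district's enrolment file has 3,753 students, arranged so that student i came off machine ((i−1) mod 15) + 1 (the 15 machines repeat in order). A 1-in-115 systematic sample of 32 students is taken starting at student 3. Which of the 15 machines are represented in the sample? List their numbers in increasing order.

3, 8, 13

Consecutive selections differ by k = 115, so their machine numbers differ by 115 mod 15 = 10.
gcd(115, 15) = 5, so the sample visits 15/5 = 3 distinct residues mod 15.
Start 3 is machine 3; the machines hit are 3, 8, 13.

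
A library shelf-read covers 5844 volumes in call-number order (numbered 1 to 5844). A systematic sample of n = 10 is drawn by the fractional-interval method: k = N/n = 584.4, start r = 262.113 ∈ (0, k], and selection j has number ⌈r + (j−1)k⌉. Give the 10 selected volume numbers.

263, 847, 1431, 2016, 2600, 3185, 3769, 4353, 4938, 5522

j=1: r + 0k = 262.113 → ⌈·⌉ = 263
j=2: r + 1k = 846.513 → ⌈·⌉ = 847
j=3: r + 2k = 1430.913 → ⌈·⌉ = 1431
j=4: r + 3k = 2015.313 → ⌈·⌉ = 2016
j=5: r + 4k = 2599.713 → ⌈·⌉ = 2600
j=6: r + 5k = 3184.113 → ⌈·⌉ = 3185
j=7: r + 6k = 3768.513 → ⌈·⌉ = 3769
j=8: r + 7k = 4352.913 → ⌈·⌉ = 4353
j=9: r + 8k = 4937.313 → ⌈·⌉ = 4938
j=10: r + 9k = 5521.713 → ⌈·⌉ = 5522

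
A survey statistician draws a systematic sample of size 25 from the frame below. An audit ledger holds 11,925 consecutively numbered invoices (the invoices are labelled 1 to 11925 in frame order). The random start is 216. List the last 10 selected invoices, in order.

k = N/n = 11925/25 = 477
16th selection = 216 + 15×477 = 7371
17th: 7371 + 477 = 7848
18th: 7848 + 477 = 8325
19th: 8325 + 477 = 8802
20th: 8802 + 477 = 9279
21st: 9279 + 477 = 9756
22nd: 9756 + 477 = 10233
23rd: 10233 + 477 = 10710
24th: 10710 + 477 = 11187
25th: 11187 + 477 = 11664

7371, 7848, 8325, 8802, 9279, 9756, 10233, 10710, 11187, 11664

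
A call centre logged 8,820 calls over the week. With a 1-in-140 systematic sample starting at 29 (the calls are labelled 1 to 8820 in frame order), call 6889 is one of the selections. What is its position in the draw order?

k = 140
position = (6889 − 29)/140 + 1 = 6860/140 + 1 = 49 + 1 = 50

50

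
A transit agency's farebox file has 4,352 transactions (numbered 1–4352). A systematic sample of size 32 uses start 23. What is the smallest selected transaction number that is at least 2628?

2743

k = 4352/32 = 136
Steps past start: ⌈(2628 − 23)/136⌉ = ⌈2605/136⌉ = 20
Selected transaction: 23 + 20×136 = 2743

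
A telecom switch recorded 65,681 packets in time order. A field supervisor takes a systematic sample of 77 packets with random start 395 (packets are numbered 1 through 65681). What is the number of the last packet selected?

65223

k = 65681/77 = 853
77th selection = r + (77−1)·k = 395 + 76×853 = 395 + 64828 = 65223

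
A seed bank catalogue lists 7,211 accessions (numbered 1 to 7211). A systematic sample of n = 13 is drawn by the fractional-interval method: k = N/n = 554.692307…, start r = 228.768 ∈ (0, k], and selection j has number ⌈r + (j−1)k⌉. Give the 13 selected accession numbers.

j=1: r + 0k = 228.768 → ⌈·⌉ = 229
j=2: r + 1k = 783.460307… → ⌈·⌉ = 784
j=3: r + 2k = 1338.152615… → ⌈·⌉ = 1339
j=4: r + 3k = 1892.844923… → ⌈·⌉ = 1893
j=5: r + 4k = 2447.537230… → ⌈·⌉ = 2448
j=6: r + 5k = 3002.229538… → ⌈·⌉ = 3003
j=7: r + 6k = 3556.921846… → ⌈·⌉ = 3557
j=8: r + 7k = 4111.614153… → ⌈·⌉ = 4112
j=9: r + 8k = 4666.306461… → ⌈·⌉ = 4667
j=10: r + 9k = 5220.998769… → ⌈·⌉ = 5221
j=11: r + 10k = 5775.691076… → ⌈·⌉ = 5776
j=12: r + 11k = 6330.383384… → ⌈·⌉ = 6331
j=13: r + 12k = 6885.075692… → ⌈·⌉ = 6886

229, 784, 1339, 1893, 2448, 3003, 3557, 4112, 4667, 5221, 5776, 6331, 6886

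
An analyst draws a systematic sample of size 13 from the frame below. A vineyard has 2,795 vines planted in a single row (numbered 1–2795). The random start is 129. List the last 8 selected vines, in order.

1204, 1419, 1634, 1849, 2064, 2279, 2494, 2709

k = N/n = 2795/13 = 215
6th selection = 129 + 5×215 = 1204
7th: 1204 + 215 = 1419
8th: 1419 + 215 = 1634
9th: 1634 + 215 = 1849
10th: 1849 + 215 = 2064
11th: 2064 + 215 = 2279
12th: 2279 + 215 = 2494
13th: 2494 + 215 = 2709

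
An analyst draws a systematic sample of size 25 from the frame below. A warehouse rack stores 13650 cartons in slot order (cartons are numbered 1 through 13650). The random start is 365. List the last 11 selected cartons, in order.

8009, 8555, 9101, 9647, 10193, 10739, 11285, 11831, 12377, 12923, 13469

k = N/n = 13650/25 = 546
15th selection = 365 + 14×546 = 8009
16th: 8009 + 546 = 8555
17th: 8555 + 546 = 9101
18th: 9101 + 546 = 9647
19th: 9647 + 546 = 10193
20th: 10193 + 546 = 10739
21st: 10739 + 546 = 11285
22nd: 11285 + 546 = 11831
23rd: 11831 + 546 = 12377
24th: 12377 + 546 = 12923
25th: 12923 + 546 = 13469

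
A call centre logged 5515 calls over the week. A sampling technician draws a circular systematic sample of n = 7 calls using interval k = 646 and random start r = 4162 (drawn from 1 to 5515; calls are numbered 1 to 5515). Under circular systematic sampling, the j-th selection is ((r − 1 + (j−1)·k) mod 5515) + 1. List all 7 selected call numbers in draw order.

Selection 1: 4162
Selection 2: 4162 + 646 = 4808
Selection 3: 4808 + 646 = 5454
Selection 4: 5454 + 646 = 6100 → 6100 − 5515 = 585
Selection 5: 585 + 646 = 1231
Selection 6: 1231 + 646 = 1877
Selection 7: 1877 + 646 = 2523

4162, 4808, 5454, 585, 1231, 1877, 2523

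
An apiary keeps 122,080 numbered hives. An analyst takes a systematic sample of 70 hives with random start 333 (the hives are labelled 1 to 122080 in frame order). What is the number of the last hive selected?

120669

k = 122080/70 = 1744
70th selection = r + (70−1)·k = 333 + 69×1744 = 333 + 120336 = 120669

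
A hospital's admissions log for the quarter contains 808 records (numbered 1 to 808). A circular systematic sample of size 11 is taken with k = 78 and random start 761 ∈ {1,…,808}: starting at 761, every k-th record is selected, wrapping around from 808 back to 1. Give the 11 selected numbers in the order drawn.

761, 31, 109, 187, 265, 343, 421, 499, 577, 655, 733

Selection 1: 761
Selection 2: 761 + 78 = 839 → 839 − 808 = 31
Selection 3: 31 + 78 = 109
Selection 4: 109 + 78 = 187
Selection 5: 187 + 78 = 265
Selection 6: 265 + 78 = 343
Selection 7: 343 + 78 = 421
Selection 8: 421 + 78 = 499
Selection 9: 499 + 78 = 577
Selection 10: 577 + 78 = 655
Selection 11: 655 + 78 = 733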